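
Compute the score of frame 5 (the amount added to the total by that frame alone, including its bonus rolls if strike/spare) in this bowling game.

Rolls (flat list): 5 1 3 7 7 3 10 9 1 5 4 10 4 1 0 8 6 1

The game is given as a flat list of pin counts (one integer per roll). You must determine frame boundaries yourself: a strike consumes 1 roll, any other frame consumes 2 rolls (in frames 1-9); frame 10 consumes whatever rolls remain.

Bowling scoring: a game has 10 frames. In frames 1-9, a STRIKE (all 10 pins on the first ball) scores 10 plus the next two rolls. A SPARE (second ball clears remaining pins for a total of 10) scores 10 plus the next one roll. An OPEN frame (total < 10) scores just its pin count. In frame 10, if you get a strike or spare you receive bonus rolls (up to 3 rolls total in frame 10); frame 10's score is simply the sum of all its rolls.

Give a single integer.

Answer: 15

Derivation:
Frame 1: OPEN (5+1=6). Cumulative: 6
Frame 2: SPARE (3+7=10). 10 + next roll (7) = 17. Cumulative: 23
Frame 3: SPARE (7+3=10). 10 + next roll (10) = 20. Cumulative: 43
Frame 4: STRIKE. 10 + next two rolls (9+1) = 20. Cumulative: 63
Frame 5: SPARE (9+1=10). 10 + next roll (5) = 15. Cumulative: 78
Frame 6: OPEN (5+4=9). Cumulative: 87
Frame 7: STRIKE. 10 + next two rolls (4+1) = 15. Cumulative: 102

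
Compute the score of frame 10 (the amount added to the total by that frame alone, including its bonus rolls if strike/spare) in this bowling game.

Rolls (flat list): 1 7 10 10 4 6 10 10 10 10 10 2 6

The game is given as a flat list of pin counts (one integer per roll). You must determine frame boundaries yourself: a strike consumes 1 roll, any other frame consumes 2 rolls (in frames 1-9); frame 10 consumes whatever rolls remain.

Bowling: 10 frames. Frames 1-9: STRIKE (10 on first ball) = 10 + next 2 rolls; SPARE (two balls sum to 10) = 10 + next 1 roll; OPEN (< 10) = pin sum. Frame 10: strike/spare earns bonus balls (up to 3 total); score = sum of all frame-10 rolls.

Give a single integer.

Answer: 8

Derivation:
Frame 1: OPEN (1+7=8). Cumulative: 8
Frame 2: STRIKE. 10 + next two rolls (10+4) = 24. Cumulative: 32
Frame 3: STRIKE. 10 + next two rolls (4+6) = 20. Cumulative: 52
Frame 4: SPARE (4+6=10). 10 + next roll (10) = 20. Cumulative: 72
Frame 5: STRIKE. 10 + next two rolls (10+10) = 30. Cumulative: 102
Frame 6: STRIKE. 10 + next two rolls (10+10) = 30. Cumulative: 132
Frame 7: STRIKE. 10 + next two rolls (10+10) = 30. Cumulative: 162
Frame 8: STRIKE. 10 + next two rolls (10+2) = 22. Cumulative: 184
Frame 9: STRIKE. 10 + next two rolls (2+6) = 18. Cumulative: 202
Frame 10: OPEN. Sum of all frame-10 rolls (2+6) = 8. Cumulative: 210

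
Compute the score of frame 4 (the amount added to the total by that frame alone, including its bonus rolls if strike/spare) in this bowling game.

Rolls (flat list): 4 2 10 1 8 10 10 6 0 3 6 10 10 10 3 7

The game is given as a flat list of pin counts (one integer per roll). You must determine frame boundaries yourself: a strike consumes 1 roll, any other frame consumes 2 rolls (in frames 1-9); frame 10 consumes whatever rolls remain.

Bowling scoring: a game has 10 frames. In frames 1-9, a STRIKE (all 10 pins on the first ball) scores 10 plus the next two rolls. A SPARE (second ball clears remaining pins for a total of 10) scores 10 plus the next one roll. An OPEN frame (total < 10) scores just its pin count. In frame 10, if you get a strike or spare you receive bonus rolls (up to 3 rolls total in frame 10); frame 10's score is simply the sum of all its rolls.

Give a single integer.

Answer: 26

Derivation:
Frame 1: OPEN (4+2=6). Cumulative: 6
Frame 2: STRIKE. 10 + next two rolls (1+8) = 19. Cumulative: 25
Frame 3: OPEN (1+8=9). Cumulative: 34
Frame 4: STRIKE. 10 + next two rolls (10+6) = 26. Cumulative: 60
Frame 5: STRIKE. 10 + next two rolls (6+0) = 16. Cumulative: 76
Frame 6: OPEN (6+0=6). Cumulative: 82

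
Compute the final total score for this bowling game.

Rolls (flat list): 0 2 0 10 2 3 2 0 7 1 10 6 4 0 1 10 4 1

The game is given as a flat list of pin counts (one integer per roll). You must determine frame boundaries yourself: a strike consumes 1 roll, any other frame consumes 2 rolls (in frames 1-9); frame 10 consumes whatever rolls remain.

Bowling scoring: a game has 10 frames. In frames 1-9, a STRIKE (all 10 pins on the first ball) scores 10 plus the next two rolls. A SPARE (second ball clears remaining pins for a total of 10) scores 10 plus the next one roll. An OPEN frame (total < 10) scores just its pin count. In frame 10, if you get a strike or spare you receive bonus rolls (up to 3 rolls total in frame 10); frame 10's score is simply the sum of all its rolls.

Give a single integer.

Frame 1: OPEN (0+2=2). Cumulative: 2
Frame 2: SPARE (0+10=10). 10 + next roll (2) = 12. Cumulative: 14
Frame 3: OPEN (2+3=5). Cumulative: 19
Frame 4: OPEN (2+0=2). Cumulative: 21
Frame 5: OPEN (7+1=8). Cumulative: 29
Frame 6: STRIKE. 10 + next two rolls (6+4) = 20. Cumulative: 49
Frame 7: SPARE (6+4=10). 10 + next roll (0) = 10. Cumulative: 59
Frame 8: OPEN (0+1=1). Cumulative: 60
Frame 9: STRIKE. 10 + next two rolls (4+1) = 15. Cumulative: 75
Frame 10: OPEN. Sum of all frame-10 rolls (4+1) = 5. Cumulative: 80

Answer: 80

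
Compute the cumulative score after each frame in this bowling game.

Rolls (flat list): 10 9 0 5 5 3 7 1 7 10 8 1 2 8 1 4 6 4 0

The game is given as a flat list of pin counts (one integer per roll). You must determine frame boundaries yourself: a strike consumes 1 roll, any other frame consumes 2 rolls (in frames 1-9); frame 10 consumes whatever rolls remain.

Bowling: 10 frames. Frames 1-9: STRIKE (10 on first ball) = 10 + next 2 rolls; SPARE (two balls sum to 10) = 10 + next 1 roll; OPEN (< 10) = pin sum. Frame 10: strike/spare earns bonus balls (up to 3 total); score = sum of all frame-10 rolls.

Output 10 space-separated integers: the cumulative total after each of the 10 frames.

Frame 1: STRIKE. 10 + next two rolls (9+0) = 19. Cumulative: 19
Frame 2: OPEN (9+0=9). Cumulative: 28
Frame 3: SPARE (5+5=10). 10 + next roll (3) = 13. Cumulative: 41
Frame 4: SPARE (3+7=10). 10 + next roll (1) = 11. Cumulative: 52
Frame 5: OPEN (1+7=8). Cumulative: 60
Frame 6: STRIKE. 10 + next two rolls (8+1) = 19. Cumulative: 79
Frame 7: OPEN (8+1=9). Cumulative: 88
Frame 8: SPARE (2+8=10). 10 + next roll (1) = 11. Cumulative: 99
Frame 9: OPEN (1+4=5). Cumulative: 104
Frame 10: SPARE. Sum of all frame-10 rolls (6+4+0) = 10. Cumulative: 114

Answer: 19 28 41 52 60 79 88 99 104 114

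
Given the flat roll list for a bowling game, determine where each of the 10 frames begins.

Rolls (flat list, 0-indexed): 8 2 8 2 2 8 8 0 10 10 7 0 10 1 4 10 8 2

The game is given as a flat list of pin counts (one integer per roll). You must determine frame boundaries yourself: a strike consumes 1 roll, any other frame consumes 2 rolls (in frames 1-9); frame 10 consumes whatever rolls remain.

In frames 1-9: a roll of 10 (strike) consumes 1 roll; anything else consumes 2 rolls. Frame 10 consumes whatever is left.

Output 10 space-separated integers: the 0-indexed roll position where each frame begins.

Frame 1 starts at roll index 0: rolls=8,2 (sum=10), consumes 2 rolls
Frame 2 starts at roll index 2: rolls=8,2 (sum=10), consumes 2 rolls
Frame 3 starts at roll index 4: rolls=2,8 (sum=10), consumes 2 rolls
Frame 4 starts at roll index 6: rolls=8,0 (sum=8), consumes 2 rolls
Frame 5 starts at roll index 8: roll=10 (strike), consumes 1 roll
Frame 6 starts at roll index 9: roll=10 (strike), consumes 1 roll
Frame 7 starts at roll index 10: rolls=7,0 (sum=7), consumes 2 rolls
Frame 8 starts at roll index 12: roll=10 (strike), consumes 1 roll
Frame 9 starts at roll index 13: rolls=1,4 (sum=5), consumes 2 rolls
Frame 10 starts at roll index 15: 3 remaining rolls

Answer: 0 2 4 6 8 9 10 12 13 15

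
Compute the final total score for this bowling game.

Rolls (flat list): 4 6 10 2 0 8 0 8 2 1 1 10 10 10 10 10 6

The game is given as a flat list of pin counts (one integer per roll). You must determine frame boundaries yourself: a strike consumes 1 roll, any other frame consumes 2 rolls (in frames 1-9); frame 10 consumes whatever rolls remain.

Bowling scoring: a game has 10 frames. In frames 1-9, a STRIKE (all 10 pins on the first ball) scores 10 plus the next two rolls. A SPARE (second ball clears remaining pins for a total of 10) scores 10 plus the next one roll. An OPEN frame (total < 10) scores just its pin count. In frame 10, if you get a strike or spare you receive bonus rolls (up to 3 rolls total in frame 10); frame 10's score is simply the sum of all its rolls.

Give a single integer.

Answer: 171

Derivation:
Frame 1: SPARE (4+6=10). 10 + next roll (10) = 20. Cumulative: 20
Frame 2: STRIKE. 10 + next two rolls (2+0) = 12. Cumulative: 32
Frame 3: OPEN (2+0=2). Cumulative: 34
Frame 4: OPEN (8+0=8). Cumulative: 42
Frame 5: SPARE (8+2=10). 10 + next roll (1) = 11. Cumulative: 53
Frame 6: OPEN (1+1=2). Cumulative: 55
Frame 7: STRIKE. 10 + next two rolls (10+10) = 30. Cumulative: 85
Frame 8: STRIKE. 10 + next two rolls (10+10) = 30. Cumulative: 115
Frame 9: STRIKE. 10 + next two rolls (10+10) = 30. Cumulative: 145
Frame 10: STRIKE. Sum of all frame-10 rolls (10+10+6) = 26. Cumulative: 171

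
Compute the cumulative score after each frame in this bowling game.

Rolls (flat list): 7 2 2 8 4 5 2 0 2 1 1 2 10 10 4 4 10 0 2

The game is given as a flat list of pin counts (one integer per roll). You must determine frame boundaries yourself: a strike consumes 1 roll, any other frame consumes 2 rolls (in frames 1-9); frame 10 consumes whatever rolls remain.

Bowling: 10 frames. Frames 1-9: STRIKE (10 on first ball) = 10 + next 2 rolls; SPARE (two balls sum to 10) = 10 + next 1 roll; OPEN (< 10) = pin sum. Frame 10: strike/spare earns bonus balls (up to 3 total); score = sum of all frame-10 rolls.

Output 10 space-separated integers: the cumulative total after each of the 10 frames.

Frame 1: OPEN (7+2=9). Cumulative: 9
Frame 2: SPARE (2+8=10). 10 + next roll (4) = 14. Cumulative: 23
Frame 3: OPEN (4+5=9). Cumulative: 32
Frame 4: OPEN (2+0=2). Cumulative: 34
Frame 5: OPEN (2+1=3). Cumulative: 37
Frame 6: OPEN (1+2=3). Cumulative: 40
Frame 7: STRIKE. 10 + next two rolls (10+4) = 24. Cumulative: 64
Frame 8: STRIKE. 10 + next two rolls (4+4) = 18. Cumulative: 82
Frame 9: OPEN (4+4=8). Cumulative: 90
Frame 10: STRIKE. Sum of all frame-10 rolls (10+0+2) = 12. Cumulative: 102

Answer: 9 23 32 34 37 40 64 82 90 102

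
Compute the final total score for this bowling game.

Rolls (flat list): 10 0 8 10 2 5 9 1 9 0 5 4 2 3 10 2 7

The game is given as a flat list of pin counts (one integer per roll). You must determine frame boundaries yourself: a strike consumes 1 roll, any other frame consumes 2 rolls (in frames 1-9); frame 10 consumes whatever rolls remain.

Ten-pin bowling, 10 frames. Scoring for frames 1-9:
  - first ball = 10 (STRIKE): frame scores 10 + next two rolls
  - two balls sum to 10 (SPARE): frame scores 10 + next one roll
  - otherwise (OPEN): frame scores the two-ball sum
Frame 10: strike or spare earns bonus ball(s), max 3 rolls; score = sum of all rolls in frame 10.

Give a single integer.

Answer: 120

Derivation:
Frame 1: STRIKE. 10 + next two rolls (0+8) = 18. Cumulative: 18
Frame 2: OPEN (0+8=8). Cumulative: 26
Frame 3: STRIKE. 10 + next two rolls (2+5) = 17. Cumulative: 43
Frame 4: OPEN (2+5=7). Cumulative: 50
Frame 5: SPARE (9+1=10). 10 + next roll (9) = 19. Cumulative: 69
Frame 6: OPEN (9+0=9). Cumulative: 78
Frame 7: OPEN (5+4=9). Cumulative: 87
Frame 8: OPEN (2+3=5). Cumulative: 92
Frame 9: STRIKE. 10 + next two rolls (2+7) = 19. Cumulative: 111
Frame 10: OPEN. Sum of all frame-10 rolls (2+7) = 9. Cumulative: 120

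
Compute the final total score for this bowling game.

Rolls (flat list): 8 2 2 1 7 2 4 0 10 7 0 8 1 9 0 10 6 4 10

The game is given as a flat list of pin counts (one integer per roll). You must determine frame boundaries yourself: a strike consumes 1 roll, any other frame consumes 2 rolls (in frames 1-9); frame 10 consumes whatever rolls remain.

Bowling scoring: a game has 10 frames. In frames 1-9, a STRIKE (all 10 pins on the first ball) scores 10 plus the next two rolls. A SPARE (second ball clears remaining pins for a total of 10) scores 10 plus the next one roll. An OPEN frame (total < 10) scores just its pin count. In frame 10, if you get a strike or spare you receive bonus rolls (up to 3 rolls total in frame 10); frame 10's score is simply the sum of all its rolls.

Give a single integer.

Answer: 110

Derivation:
Frame 1: SPARE (8+2=10). 10 + next roll (2) = 12. Cumulative: 12
Frame 2: OPEN (2+1=3). Cumulative: 15
Frame 3: OPEN (7+2=9). Cumulative: 24
Frame 4: OPEN (4+0=4). Cumulative: 28
Frame 5: STRIKE. 10 + next two rolls (7+0) = 17. Cumulative: 45
Frame 6: OPEN (7+0=7). Cumulative: 52
Frame 7: OPEN (8+1=9). Cumulative: 61
Frame 8: OPEN (9+0=9). Cumulative: 70
Frame 9: STRIKE. 10 + next two rolls (6+4) = 20. Cumulative: 90
Frame 10: SPARE. Sum of all frame-10 rolls (6+4+10) = 20. Cumulative: 110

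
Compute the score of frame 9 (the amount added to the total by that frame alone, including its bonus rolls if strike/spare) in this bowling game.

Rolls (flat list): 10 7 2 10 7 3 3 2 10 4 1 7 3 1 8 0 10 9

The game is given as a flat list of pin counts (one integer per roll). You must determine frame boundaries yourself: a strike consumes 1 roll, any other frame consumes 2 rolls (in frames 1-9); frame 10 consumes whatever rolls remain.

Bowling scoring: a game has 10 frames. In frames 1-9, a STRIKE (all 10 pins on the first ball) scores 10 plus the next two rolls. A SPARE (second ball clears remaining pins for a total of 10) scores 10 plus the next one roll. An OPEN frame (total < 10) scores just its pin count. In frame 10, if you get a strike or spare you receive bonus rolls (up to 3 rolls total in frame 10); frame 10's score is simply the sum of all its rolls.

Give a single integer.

Frame 1: STRIKE. 10 + next two rolls (7+2) = 19. Cumulative: 19
Frame 2: OPEN (7+2=9). Cumulative: 28
Frame 3: STRIKE. 10 + next two rolls (7+3) = 20. Cumulative: 48
Frame 4: SPARE (7+3=10). 10 + next roll (3) = 13. Cumulative: 61
Frame 5: OPEN (3+2=5). Cumulative: 66
Frame 6: STRIKE. 10 + next two rolls (4+1) = 15. Cumulative: 81
Frame 7: OPEN (4+1=5). Cumulative: 86
Frame 8: SPARE (7+3=10). 10 + next roll (1) = 11. Cumulative: 97
Frame 9: OPEN (1+8=9). Cumulative: 106
Frame 10: SPARE. Sum of all frame-10 rolls (0+10+9) = 19. Cumulative: 125

Answer: 9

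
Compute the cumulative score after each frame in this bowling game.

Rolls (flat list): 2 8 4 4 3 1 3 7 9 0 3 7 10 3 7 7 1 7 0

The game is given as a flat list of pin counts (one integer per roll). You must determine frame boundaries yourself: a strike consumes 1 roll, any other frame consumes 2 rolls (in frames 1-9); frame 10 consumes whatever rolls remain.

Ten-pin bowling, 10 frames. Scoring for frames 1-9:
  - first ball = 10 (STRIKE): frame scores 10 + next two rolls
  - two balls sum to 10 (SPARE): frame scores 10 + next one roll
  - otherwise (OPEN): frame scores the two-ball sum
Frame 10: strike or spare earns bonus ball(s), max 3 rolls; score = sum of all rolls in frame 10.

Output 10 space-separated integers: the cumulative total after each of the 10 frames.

Answer: 14 22 26 45 54 74 94 111 119 126

Derivation:
Frame 1: SPARE (2+8=10). 10 + next roll (4) = 14. Cumulative: 14
Frame 2: OPEN (4+4=8). Cumulative: 22
Frame 3: OPEN (3+1=4). Cumulative: 26
Frame 4: SPARE (3+7=10). 10 + next roll (9) = 19. Cumulative: 45
Frame 5: OPEN (9+0=9). Cumulative: 54
Frame 6: SPARE (3+7=10). 10 + next roll (10) = 20. Cumulative: 74
Frame 7: STRIKE. 10 + next two rolls (3+7) = 20. Cumulative: 94
Frame 8: SPARE (3+7=10). 10 + next roll (7) = 17. Cumulative: 111
Frame 9: OPEN (7+1=8). Cumulative: 119
Frame 10: OPEN. Sum of all frame-10 rolls (7+0) = 7. Cumulative: 126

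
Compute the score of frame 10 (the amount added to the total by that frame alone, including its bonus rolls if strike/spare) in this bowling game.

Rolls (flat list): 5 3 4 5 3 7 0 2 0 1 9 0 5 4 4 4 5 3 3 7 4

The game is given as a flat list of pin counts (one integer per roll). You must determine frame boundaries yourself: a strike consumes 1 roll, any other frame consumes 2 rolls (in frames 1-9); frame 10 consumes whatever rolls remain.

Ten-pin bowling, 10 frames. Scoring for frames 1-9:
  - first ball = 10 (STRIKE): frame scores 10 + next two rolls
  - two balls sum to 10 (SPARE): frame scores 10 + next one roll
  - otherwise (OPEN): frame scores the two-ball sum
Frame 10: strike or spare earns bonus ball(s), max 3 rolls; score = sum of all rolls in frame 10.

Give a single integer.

Frame 1: OPEN (5+3=8). Cumulative: 8
Frame 2: OPEN (4+5=9). Cumulative: 17
Frame 3: SPARE (3+7=10). 10 + next roll (0) = 10. Cumulative: 27
Frame 4: OPEN (0+2=2). Cumulative: 29
Frame 5: OPEN (0+1=1). Cumulative: 30
Frame 6: OPEN (9+0=9). Cumulative: 39
Frame 7: OPEN (5+4=9). Cumulative: 48
Frame 8: OPEN (4+4=8). Cumulative: 56
Frame 9: OPEN (5+3=8). Cumulative: 64
Frame 10: SPARE. Sum of all frame-10 rolls (3+7+4) = 14. Cumulative: 78

Answer: 14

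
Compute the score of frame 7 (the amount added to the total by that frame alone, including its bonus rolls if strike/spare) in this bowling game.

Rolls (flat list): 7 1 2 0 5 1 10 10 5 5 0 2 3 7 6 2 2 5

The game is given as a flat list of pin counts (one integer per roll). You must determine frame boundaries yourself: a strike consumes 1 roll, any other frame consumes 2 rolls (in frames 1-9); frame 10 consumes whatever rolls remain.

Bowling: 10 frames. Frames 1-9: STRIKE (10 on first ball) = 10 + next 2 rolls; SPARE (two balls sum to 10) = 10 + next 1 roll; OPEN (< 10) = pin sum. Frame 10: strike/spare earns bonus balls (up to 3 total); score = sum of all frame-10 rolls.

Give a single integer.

Answer: 2

Derivation:
Frame 1: OPEN (7+1=8). Cumulative: 8
Frame 2: OPEN (2+0=2). Cumulative: 10
Frame 3: OPEN (5+1=6). Cumulative: 16
Frame 4: STRIKE. 10 + next two rolls (10+5) = 25. Cumulative: 41
Frame 5: STRIKE. 10 + next two rolls (5+5) = 20. Cumulative: 61
Frame 6: SPARE (5+5=10). 10 + next roll (0) = 10. Cumulative: 71
Frame 7: OPEN (0+2=2). Cumulative: 73
Frame 8: SPARE (3+7=10). 10 + next roll (6) = 16. Cumulative: 89
Frame 9: OPEN (6+2=8). Cumulative: 97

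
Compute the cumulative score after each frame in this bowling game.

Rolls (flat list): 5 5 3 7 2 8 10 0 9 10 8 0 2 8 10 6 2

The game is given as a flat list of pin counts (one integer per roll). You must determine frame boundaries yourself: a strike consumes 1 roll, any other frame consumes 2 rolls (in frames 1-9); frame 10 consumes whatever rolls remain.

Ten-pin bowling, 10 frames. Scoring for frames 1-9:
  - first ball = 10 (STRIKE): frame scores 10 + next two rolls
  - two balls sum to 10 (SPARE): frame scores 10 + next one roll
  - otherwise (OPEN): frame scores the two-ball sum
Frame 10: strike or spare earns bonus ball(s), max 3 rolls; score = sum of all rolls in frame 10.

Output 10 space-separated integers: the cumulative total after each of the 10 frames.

Answer: 13 25 45 64 73 91 99 119 137 145

Derivation:
Frame 1: SPARE (5+5=10). 10 + next roll (3) = 13. Cumulative: 13
Frame 2: SPARE (3+7=10). 10 + next roll (2) = 12. Cumulative: 25
Frame 3: SPARE (2+8=10). 10 + next roll (10) = 20. Cumulative: 45
Frame 4: STRIKE. 10 + next two rolls (0+9) = 19. Cumulative: 64
Frame 5: OPEN (0+9=9). Cumulative: 73
Frame 6: STRIKE. 10 + next two rolls (8+0) = 18. Cumulative: 91
Frame 7: OPEN (8+0=8). Cumulative: 99
Frame 8: SPARE (2+8=10). 10 + next roll (10) = 20. Cumulative: 119
Frame 9: STRIKE. 10 + next two rolls (6+2) = 18. Cumulative: 137
Frame 10: OPEN. Sum of all frame-10 rolls (6+2) = 8. Cumulative: 145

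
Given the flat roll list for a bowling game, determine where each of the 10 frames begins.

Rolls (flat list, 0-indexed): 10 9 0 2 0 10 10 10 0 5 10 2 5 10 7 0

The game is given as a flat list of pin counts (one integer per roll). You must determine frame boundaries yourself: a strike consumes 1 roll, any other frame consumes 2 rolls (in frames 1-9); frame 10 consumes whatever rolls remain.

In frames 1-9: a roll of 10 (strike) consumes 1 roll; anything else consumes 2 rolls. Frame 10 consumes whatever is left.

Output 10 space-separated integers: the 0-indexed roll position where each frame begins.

Answer: 0 1 3 5 6 7 8 10 11 13

Derivation:
Frame 1 starts at roll index 0: roll=10 (strike), consumes 1 roll
Frame 2 starts at roll index 1: rolls=9,0 (sum=9), consumes 2 rolls
Frame 3 starts at roll index 3: rolls=2,0 (sum=2), consumes 2 rolls
Frame 4 starts at roll index 5: roll=10 (strike), consumes 1 roll
Frame 5 starts at roll index 6: roll=10 (strike), consumes 1 roll
Frame 6 starts at roll index 7: roll=10 (strike), consumes 1 roll
Frame 7 starts at roll index 8: rolls=0,5 (sum=5), consumes 2 rolls
Frame 8 starts at roll index 10: roll=10 (strike), consumes 1 roll
Frame 9 starts at roll index 11: rolls=2,5 (sum=7), consumes 2 rolls
Frame 10 starts at roll index 13: 3 remaining rolls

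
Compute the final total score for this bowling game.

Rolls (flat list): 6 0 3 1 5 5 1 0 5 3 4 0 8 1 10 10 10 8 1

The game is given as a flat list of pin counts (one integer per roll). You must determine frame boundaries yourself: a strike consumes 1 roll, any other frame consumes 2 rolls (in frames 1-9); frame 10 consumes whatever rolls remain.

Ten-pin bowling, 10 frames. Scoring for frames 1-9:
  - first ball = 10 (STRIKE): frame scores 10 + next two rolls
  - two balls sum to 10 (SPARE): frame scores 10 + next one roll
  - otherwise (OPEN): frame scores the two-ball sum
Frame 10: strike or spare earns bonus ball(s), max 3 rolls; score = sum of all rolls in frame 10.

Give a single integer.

Frame 1: OPEN (6+0=6). Cumulative: 6
Frame 2: OPEN (3+1=4). Cumulative: 10
Frame 3: SPARE (5+5=10). 10 + next roll (1) = 11. Cumulative: 21
Frame 4: OPEN (1+0=1). Cumulative: 22
Frame 5: OPEN (5+3=8). Cumulative: 30
Frame 6: OPEN (4+0=4). Cumulative: 34
Frame 7: OPEN (8+1=9). Cumulative: 43
Frame 8: STRIKE. 10 + next two rolls (10+10) = 30. Cumulative: 73
Frame 9: STRIKE. 10 + next two rolls (10+8) = 28. Cumulative: 101
Frame 10: STRIKE. Sum of all frame-10 rolls (10+8+1) = 19. Cumulative: 120

Answer: 120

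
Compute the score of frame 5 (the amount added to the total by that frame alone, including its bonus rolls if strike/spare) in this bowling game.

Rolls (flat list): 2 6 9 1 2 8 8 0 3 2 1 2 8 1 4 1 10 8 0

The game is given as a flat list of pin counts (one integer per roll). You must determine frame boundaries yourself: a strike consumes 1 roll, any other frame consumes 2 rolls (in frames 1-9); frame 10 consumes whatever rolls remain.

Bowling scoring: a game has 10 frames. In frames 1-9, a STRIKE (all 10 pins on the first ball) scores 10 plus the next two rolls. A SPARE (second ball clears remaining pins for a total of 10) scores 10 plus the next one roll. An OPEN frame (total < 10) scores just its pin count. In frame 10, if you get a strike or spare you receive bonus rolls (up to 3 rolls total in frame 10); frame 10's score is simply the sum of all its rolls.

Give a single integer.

Frame 1: OPEN (2+6=8). Cumulative: 8
Frame 2: SPARE (9+1=10). 10 + next roll (2) = 12. Cumulative: 20
Frame 3: SPARE (2+8=10). 10 + next roll (8) = 18. Cumulative: 38
Frame 4: OPEN (8+0=8). Cumulative: 46
Frame 5: OPEN (3+2=5). Cumulative: 51
Frame 6: OPEN (1+2=3). Cumulative: 54
Frame 7: OPEN (8+1=9). Cumulative: 63

Answer: 5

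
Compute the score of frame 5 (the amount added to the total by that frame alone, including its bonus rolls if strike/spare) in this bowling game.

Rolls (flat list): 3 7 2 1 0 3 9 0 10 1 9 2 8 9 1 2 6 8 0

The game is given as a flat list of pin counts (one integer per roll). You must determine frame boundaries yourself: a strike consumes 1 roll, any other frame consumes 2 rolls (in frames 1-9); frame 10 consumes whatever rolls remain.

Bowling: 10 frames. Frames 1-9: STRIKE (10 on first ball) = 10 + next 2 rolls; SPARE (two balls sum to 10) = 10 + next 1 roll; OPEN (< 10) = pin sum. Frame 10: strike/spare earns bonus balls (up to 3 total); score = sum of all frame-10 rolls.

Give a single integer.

Answer: 20

Derivation:
Frame 1: SPARE (3+7=10). 10 + next roll (2) = 12. Cumulative: 12
Frame 2: OPEN (2+1=3). Cumulative: 15
Frame 3: OPEN (0+3=3). Cumulative: 18
Frame 4: OPEN (9+0=9). Cumulative: 27
Frame 5: STRIKE. 10 + next two rolls (1+9) = 20. Cumulative: 47
Frame 6: SPARE (1+9=10). 10 + next roll (2) = 12. Cumulative: 59
Frame 7: SPARE (2+8=10). 10 + next roll (9) = 19. Cumulative: 78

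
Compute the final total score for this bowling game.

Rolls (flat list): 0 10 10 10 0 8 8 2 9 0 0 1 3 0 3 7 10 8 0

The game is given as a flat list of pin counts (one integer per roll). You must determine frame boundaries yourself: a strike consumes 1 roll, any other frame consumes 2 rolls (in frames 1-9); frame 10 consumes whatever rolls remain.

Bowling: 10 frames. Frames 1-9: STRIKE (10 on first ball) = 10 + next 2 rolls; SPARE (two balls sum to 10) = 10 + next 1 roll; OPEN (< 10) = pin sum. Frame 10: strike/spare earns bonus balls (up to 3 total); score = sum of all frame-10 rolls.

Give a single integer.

Frame 1: SPARE (0+10=10). 10 + next roll (10) = 20. Cumulative: 20
Frame 2: STRIKE. 10 + next two rolls (10+0) = 20. Cumulative: 40
Frame 3: STRIKE. 10 + next two rolls (0+8) = 18. Cumulative: 58
Frame 4: OPEN (0+8=8). Cumulative: 66
Frame 5: SPARE (8+2=10). 10 + next roll (9) = 19. Cumulative: 85
Frame 6: OPEN (9+0=9). Cumulative: 94
Frame 7: OPEN (0+1=1). Cumulative: 95
Frame 8: OPEN (3+0=3). Cumulative: 98
Frame 9: SPARE (3+7=10). 10 + next roll (10) = 20. Cumulative: 118
Frame 10: STRIKE. Sum of all frame-10 rolls (10+8+0) = 18. Cumulative: 136

Answer: 136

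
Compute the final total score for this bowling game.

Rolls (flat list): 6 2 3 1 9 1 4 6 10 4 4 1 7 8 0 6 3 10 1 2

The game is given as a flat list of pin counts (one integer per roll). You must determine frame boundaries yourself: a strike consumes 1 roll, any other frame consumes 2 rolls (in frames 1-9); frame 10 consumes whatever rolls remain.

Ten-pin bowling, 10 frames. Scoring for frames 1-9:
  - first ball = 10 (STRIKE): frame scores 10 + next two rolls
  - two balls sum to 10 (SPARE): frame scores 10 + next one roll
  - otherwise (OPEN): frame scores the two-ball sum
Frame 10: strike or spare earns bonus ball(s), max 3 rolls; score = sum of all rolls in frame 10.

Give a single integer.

Frame 1: OPEN (6+2=8). Cumulative: 8
Frame 2: OPEN (3+1=4). Cumulative: 12
Frame 3: SPARE (9+1=10). 10 + next roll (4) = 14. Cumulative: 26
Frame 4: SPARE (4+6=10). 10 + next roll (10) = 20. Cumulative: 46
Frame 5: STRIKE. 10 + next two rolls (4+4) = 18. Cumulative: 64
Frame 6: OPEN (4+4=8). Cumulative: 72
Frame 7: OPEN (1+7=8). Cumulative: 80
Frame 8: OPEN (8+0=8). Cumulative: 88
Frame 9: OPEN (6+3=9). Cumulative: 97
Frame 10: STRIKE. Sum of all frame-10 rolls (10+1+2) = 13. Cumulative: 110

Answer: 110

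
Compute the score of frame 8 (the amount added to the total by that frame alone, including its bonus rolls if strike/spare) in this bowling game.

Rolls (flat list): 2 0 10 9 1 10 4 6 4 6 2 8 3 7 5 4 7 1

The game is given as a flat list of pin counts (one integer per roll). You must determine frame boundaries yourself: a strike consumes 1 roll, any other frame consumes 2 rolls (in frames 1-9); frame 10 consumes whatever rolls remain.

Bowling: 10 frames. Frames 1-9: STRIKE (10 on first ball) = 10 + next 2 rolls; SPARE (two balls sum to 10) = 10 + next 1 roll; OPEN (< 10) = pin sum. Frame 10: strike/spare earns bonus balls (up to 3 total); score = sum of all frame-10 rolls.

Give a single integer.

Answer: 15

Derivation:
Frame 1: OPEN (2+0=2). Cumulative: 2
Frame 2: STRIKE. 10 + next two rolls (9+1) = 20. Cumulative: 22
Frame 3: SPARE (9+1=10). 10 + next roll (10) = 20. Cumulative: 42
Frame 4: STRIKE. 10 + next two rolls (4+6) = 20. Cumulative: 62
Frame 5: SPARE (4+6=10). 10 + next roll (4) = 14. Cumulative: 76
Frame 6: SPARE (4+6=10). 10 + next roll (2) = 12. Cumulative: 88
Frame 7: SPARE (2+8=10). 10 + next roll (3) = 13. Cumulative: 101
Frame 8: SPARE (3+7=10). 10 + next roll (5) = 15. Cumulative: 116
Frame 9: OPEN (5+4=9). Cumulative: 125
Frame 10: OPEN. Sum of all frame-10 rolls (7+1) = 8. Cumulative: 133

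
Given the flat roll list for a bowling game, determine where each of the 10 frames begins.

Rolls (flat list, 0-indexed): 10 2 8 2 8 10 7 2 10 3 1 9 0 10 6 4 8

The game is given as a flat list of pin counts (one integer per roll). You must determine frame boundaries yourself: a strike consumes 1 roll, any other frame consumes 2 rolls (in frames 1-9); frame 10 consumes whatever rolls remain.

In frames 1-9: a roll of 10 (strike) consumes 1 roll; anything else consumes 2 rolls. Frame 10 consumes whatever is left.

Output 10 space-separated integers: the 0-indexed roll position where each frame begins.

Answer: 0 1 3 5 6 8 9 11 13 14

Derivation:
Frame 1 starts at roll index 0: roll=10 (strike), consumes 1 roll
Frame 2 starts at roll index 1: rolls=2,8 (sum=10), consumes 2 rolls
Frame 3 starts at roll index 3: rolls=2,8 (sum=10), consumes 2 rolls
Frame 4 starts at roll index 5: roll=10 (strike), consumes 1 roll
Frame 5 starts at roll index 6: rolls=7,2 (sum=9), consumes 2 rolls
Frame 6 starts at roll index 8: roll=10 (strike), consumes 1 roll
Frame 7 starts at roll index 9: rolls=3,1 (sum=4), consumes 2 rolls
Frame 8 starts at roll index 11: rolls=9,0 (sum=9), consumes 2 rolls
Frame 9 starts at roll index 13: roll=10 (strike), consumes 1 roll
Frame 10 starts at roll index 14: 3 remaining rolls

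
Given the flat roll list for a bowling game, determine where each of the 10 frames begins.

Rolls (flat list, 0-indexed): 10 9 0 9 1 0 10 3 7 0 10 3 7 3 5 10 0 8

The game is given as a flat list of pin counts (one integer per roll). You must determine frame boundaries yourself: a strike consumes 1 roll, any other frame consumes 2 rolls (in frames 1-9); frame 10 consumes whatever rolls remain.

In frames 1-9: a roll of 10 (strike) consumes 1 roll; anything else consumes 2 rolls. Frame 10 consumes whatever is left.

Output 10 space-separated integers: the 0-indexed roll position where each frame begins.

Answer: 0 1 3 5 7 9 11 13 15 16

Derivation:
Frame 1 starts at roll index 0: roll=10 (strike), consumes 1 roll
Frame 2 starts at roll index 1: rolls=9,0 (sum=9), consumes 2 rolls
Frame 3 starts at roll index 3: rolls=9,1 (sum=10), consumes 2 rolls
Frame 4 starts at roll index 5: rolls=0,10 (sum=10), consumes 2 rolls
Frame 5 starts at roll index 7: rolls=3,7 (sum=10), consumes 2 rolls
Frame 6 starts at roll index 9: rolls=0,10 (sum=10), consumes 2 rolls
Frame 7 starts at roll index 11: rolls=3,7 (sum=10), consumes 2 rolls
Frame 8 starts at roll index 13: rolls=3,5 (sum=8), consumes 2 rolls
Frame 9 starts at roll index 15: roll=10 (strike), consumes 1 roll
Frame 10 starts at roll index 16: 2 remaining rolls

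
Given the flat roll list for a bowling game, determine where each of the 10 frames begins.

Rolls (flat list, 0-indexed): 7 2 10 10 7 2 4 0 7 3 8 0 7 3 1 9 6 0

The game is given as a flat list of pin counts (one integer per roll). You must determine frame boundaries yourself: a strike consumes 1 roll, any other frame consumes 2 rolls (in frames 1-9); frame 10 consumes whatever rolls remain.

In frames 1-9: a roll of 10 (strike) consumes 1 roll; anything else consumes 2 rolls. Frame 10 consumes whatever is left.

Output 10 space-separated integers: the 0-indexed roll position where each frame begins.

Answer: 0 2 3 4 6 8 10 12 14 16

Derivation:
Frame 1 starts at roll index 0: rolls=7,2 (sum=9), consumes 2 rolls
Frame 2 starts at roll index 2: roll=10 (strike), consumes 1 roll
Frame 3 starts at roll index 3: roll=10 (strike), consumes 1 roll
Frame 4 starts at roll index 4: rolls=7,2 (sum=9), consumes 2 rolls
Frame 5 starts at roll index 6: rolls=4,0 (sum=4), consumes 2 rolls
Frame 6 starts at roll index 8: rolls=7,3 (sum=10), consumes 2 rolls
Frame 7 starts at roll index 10: rolls=8,0 (sum=8), consumes 2 rolls
Frame 8 starts at roll index 12: rolls=7,3 (sum=10), consumes 2 rolls
Frame 9 starts at roll index 14: rolls=1,9 (sum=10), consumes 2 rolls
Frame 10 starts at roll index 16: 2 remaining rolls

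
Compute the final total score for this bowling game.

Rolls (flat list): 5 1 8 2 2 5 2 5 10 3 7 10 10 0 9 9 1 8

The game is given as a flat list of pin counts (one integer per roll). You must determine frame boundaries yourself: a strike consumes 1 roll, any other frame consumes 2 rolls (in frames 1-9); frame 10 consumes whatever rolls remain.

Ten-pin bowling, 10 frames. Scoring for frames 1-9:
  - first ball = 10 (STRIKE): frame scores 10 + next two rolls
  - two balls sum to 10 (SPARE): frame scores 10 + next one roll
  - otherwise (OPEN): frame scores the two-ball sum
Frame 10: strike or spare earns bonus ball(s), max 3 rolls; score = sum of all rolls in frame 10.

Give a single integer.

Frame 1: OPEN (5+1=6). Cumulative: 6
Frame 2: SPARE (8+2=10). 10 + next roll (2) = 12. Cumulative: 18
Frame 3: OPEN (2+5=7). Cumulative: 25
Frame 4: OPEN (2+5=7). Cumulative: 32
Frame 5: STRIKE. 10 + next two rolls (3+7) = 20. Cumulative: 52
Frame 6: SPARE (3+7=10). 10 + next roll (10) = 20. Cumulative: 72
Frame 7: STRIKE. 10 + next two rolls (10+0) = 20. Cumulative: 92
Frame 8: STRIKE. 10 + next two rolls (0+9) = 19. Cumulative: 111
Frame 9: OPEN (0+9=9). Cumulative: 120
Frame 10: SPARE. Sum of all frame-10 rolls (9+1+8) = 18. Cumulative: 138

Answer: 138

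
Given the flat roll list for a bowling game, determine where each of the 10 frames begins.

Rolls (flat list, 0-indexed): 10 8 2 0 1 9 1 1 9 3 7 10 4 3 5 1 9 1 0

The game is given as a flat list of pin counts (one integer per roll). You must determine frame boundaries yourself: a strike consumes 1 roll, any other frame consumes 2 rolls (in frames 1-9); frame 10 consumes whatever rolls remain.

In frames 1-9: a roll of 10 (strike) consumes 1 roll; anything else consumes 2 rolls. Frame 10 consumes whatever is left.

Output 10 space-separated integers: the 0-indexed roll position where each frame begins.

Answer: 0 1 3 5 7 9 11 12 14 16

Derivation:
Frame 1 starts at roll index 0: roll=10 (strike), consumes 1 roll
Frame 2 starts at roll index 1: rolls=8,2 (sum=10), consumes 2 rolls
Frame 3 starts at roll index 3: rolls=0,1 (sum=1), consumes 2 rolls
Frame 4 starts at roll index 5: rolls=9,1 (sum=10), consumes 2 rolls
Frame 5 starts at roll index 7: rolls=1,9 (sum=10), consumes 2 rolls
Frame 6 starts at roll index 9: rolls=3,7 (sum=10), consumes 2 rolls
Frame 7 starts at roll index 11: roll=10 (strike), consumes 1 roll
Frame 8 starts at roll index 12: rolls=4,3 (sum=7), consumes 2 rolls
Frame 9 starts at roll index 14: rolls=5,1 (sum=6), consumes 2 rolls
Frame 10 starts at roll index 16: 3 remaining rolls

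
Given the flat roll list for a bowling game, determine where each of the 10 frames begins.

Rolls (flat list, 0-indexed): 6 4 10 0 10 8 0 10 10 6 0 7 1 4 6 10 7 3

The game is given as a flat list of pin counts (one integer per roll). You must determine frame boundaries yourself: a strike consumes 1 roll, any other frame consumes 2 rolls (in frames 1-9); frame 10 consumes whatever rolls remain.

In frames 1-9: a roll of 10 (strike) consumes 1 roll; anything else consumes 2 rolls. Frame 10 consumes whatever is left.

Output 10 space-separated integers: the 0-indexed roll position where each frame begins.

Answer: 0 2 3 5 7 8 9 11 13 15

Derivation:
Frame 1 starts at roll index 0: rolls=6,4 (sum=10), consumes 2 rolls
Frame 2 starts at roll index 2: roll=10 (strike), consumes 1 roll
Frame 3 starts at roll index 3: rolls=0,10 (sum=10), consumes 2 rolls
Frame 4 starts at roll index 5: rolls=8,0 (sum=8), consumes 2 rolls
Frame 5 starts at roll index 7: roll=10 (strike), consumes 1 roll
Frame 6 starts at roll index 8: roll=10 (strike), consumes 1 roll
Frame 7 starts at roll index 9: rolls=6,0 (sum=6), consumes 2 rolls
Frame 8 starts at roll index 11: rolls=7,1 (sum=8), consumes 2 rolls
Frame 9 starts at roll index 13: rolls=4,6 (sum=10), consumes 2 rolls
Frame 10 starts at roll index 15: 3 remaining rolls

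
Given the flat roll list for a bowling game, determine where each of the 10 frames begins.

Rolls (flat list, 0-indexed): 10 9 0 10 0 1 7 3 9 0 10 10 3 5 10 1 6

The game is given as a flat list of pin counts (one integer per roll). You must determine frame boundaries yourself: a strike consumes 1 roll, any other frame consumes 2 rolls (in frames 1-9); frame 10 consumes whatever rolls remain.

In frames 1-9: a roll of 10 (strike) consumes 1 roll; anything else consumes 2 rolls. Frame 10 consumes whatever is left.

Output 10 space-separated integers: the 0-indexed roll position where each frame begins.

Answer: 0 1 3 4 6 8 10 11 12 14

Derivation:
Frame 1 starts at roll index 0: roll=10 (strike), consumes 1 roll
Frame 2 starts at roll index 1: rolls=9,0 (sum=9), consumes 2 rolls
Frame 3 starts at roll index 3: roll=10 (strike), consumes 1 roll
Frame 4 starts at roll index 4: rolls=0,1 (sum=1), consumes 2 rolls
Frame 5 starts at roll index 6: rolls=7,3 (sum=10), consumes 2 rolls
Frame 6 starts at roll index 8: rolls=9,0 (sum=9), consumes 2 rolls
Frame 7 starts at roll index 10: roll=10 (strike), consumes 1 roll
Frame 8 starts at roll index 11: roll=10 (strike), consumes 1 roll
Frame 9 starts at roll index 12: rolls=3,5 (sum=8), consumes 2 rolls
Frame 10 starts at roll index 14: 3 remaining rolls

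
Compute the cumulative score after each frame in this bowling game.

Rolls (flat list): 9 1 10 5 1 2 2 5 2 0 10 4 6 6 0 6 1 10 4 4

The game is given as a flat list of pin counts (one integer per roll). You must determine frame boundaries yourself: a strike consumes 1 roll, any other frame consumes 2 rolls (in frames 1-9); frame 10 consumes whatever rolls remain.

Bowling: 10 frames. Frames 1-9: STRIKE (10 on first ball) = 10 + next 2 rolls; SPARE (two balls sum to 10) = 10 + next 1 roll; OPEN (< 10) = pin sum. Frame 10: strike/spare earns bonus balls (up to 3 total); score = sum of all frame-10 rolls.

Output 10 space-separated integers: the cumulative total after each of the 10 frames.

Answer: 20 36 42 46 53 67 83 89 96 114

Derivation:
Frame 1: SPARE (9+1=10). 10 + next roll (10) = 20. Cumulative: 20
Frame 2: STRIKE. 10 + next two rolls (5+1) = 16. Cumulative: 36
Frame 3: OPEN (5+1=6). Cumulative: 42
Frame 4: OPEN (2+2=4). Cumulative: 46
Frame 5: OPEN (5+2=7). Cumulative: 53
Frame 6: SPARE (0+10=10). 10 + next roll (4) = 14. Cumulative: 67
Frame 7: SPARE (4+6=10). 10 + next roll (6) = 16. Cumulative: 83
Frame 8: OPEN (6+0=6). Cumulative: 89
Frame 9: OPEN (6+1=7). Cumulative: 96
Frame 10: STRIKE. Sum of all frame-10 rolls (10+4+4) = 18. Cumulative: 114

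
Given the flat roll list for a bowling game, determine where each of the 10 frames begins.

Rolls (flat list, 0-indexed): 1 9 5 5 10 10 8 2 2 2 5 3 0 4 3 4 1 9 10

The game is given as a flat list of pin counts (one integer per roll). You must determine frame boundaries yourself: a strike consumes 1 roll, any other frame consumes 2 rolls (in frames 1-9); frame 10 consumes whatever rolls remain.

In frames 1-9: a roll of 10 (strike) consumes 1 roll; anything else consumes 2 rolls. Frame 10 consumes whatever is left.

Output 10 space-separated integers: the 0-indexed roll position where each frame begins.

Answer: 0 2 4 5 6 8 10 12 14 16

Derivation:
Frame 1 starts at roll index 0: rolls=1,9 (sum=10), consumes 2 rolls
Frame 2 starts at roll index 2: rolls=5,5 (sum=10), consumes 2 rolls
Frame 3 starts at roll index 4: roll=10 (strike), consumes 1 roll
Frame 4 starts at roll index 5: roll=10 (strike), consumes 1 roll
Frame 5 starts at roll index 6: rolls=8,2 (sum=10), consumes 2 rolls
Frame 6 starts at roll index 8: rolls=2,2 (sum=4), consumes 2 rolls
Frame 7 starts at roll index 10: rolls=5,3 (sum=8), consumes 2 rolls
Frame 8 starts at roll index 12: rolls=0,4 (sum=4), consumes 2 rolls
Frame 9 starts at roll index 14: rolls=3,4 (sum=7), consumes 2 rolls
Frame 10 starts at roll index 16: 3 remaining rolls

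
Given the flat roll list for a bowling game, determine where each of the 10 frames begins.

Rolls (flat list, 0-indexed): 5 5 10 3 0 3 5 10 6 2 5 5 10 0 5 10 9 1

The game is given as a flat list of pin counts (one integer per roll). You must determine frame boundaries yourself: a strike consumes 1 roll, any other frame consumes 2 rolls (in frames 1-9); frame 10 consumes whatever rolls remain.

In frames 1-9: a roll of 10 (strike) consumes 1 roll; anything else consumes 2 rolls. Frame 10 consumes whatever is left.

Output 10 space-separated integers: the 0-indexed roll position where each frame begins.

Answer: 0 2 3 5 7 8 10 12 13 15

Derivation:
Frame 1 starts at roll index 0: rolls=5,5 (sum=10), consumes 2 rolls
Frame 2 starts at roll index 2: roll=10 (strike), consumes 1 roll
Frame 3 starts at roll index 3: rolls=3,0 (sum=3), consumes 2 rolls
Frame 4 starts at roll index 5: rolls=3,5 (sum=8), consumes 2 rolls
Frame 5 starts at roll index 7: roll=10 (strike), consumes 1 roll
Frame 6 starts at roll index 8: rolls=6,2 (sum=8), consumes 2 rolls
Frame 7 starts at roll index 10: rolls=5,5 (sum=10), consumes 2 rolls
Frame 8 starts at roll index 12: roll=10 (strike), consumes 1 roll
Frame 9 starts at roll index 13: rolls=0,5 (sum=5), consumes 2 rolls
Frame 10 starts at roll index 15: 3 remaining rolls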